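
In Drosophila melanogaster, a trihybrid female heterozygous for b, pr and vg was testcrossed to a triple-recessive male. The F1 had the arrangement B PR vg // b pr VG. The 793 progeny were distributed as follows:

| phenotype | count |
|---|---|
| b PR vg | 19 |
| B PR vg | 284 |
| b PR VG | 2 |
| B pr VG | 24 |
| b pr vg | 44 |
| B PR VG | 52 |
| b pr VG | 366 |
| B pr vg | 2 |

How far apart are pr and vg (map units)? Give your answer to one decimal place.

The two rarest classes, B pr vg and b PR VG, are the double crossovers. Comparing them with the parentals, only the pr allele has switched, so pr is the middle locus and the order is b – pr – vg.
Crossovers in the pr–vg interval produce the single-crossover classes B PR VG and b pr vg (52 + 44 = 96) plus the double crossovers (4).
RF(pr–vg) = (96 + 4) / 793 = 100/793 = 0.1261 → 12.6 map units.

12.6 map units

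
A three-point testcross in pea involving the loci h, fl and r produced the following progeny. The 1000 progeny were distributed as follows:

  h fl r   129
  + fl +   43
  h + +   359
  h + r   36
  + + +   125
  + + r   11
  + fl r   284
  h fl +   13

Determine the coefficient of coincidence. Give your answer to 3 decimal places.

0.838

The two most frequent reciprocal classes, h + + and + fl r, are the parental types, so the F1 was h + + / + fl r.
The two rarest classes, h fl + and + + r, are the double crossovers. Comparing them with the parentals, only the fl allele has switched, so fl is the middle locus and the order is h – fl – r.
h–fl: (254 + 24)/1000 = 0.2780; fl–r: (79 + 24)/1000 = 0.1030.
Expected DCO frequency = 0.2780 × 0.1030 ≈ 0.02863; observed = 24/1000 ≈ 0.02400.
Coefficient of coincidence = 0.02400/0.02863 ≈ 0.838.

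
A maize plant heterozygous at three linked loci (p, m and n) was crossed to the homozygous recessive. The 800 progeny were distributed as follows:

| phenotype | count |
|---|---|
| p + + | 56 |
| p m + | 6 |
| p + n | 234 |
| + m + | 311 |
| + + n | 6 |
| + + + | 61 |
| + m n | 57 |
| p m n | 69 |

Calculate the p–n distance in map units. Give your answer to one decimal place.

The two most frequent reciprocal classes, + m + and p + n, are the parental types, so the F1 was + m + / p + n.
The two rarest classes, p m + and + + n, are the double crossovers. Comparing them with the parentals, only the p allele has switched, so p is the middle locus and the order is n – p – m.
Crossovers in the n–p interval produce the single-crossover classes + m n and p + + (57 + 56 = 113) plus the double crossovers (12).
RF(n–p) = (113 + 12) / 800 = 125/800 = 0.1562 → 15.6 map units.

15.6 map units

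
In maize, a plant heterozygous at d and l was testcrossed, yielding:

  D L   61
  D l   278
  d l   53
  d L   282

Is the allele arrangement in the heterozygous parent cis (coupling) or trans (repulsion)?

trans

The two most frequent classes are D l (278) and d L (282); these are the parental (non-recombinant) types.
So the F1 carried D l on one chromosome and d L on the other — the recessive alleles are on opposite chromosomes (trans / repulsion).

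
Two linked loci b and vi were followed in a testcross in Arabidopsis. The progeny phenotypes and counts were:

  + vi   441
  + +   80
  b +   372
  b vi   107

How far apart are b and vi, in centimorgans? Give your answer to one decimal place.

18.7 centimorgans

The two most frequent classes, + vi (441) and b + (372), are the parental types, so the F1 was + vi / b +.
The recombinant classes are + + and b vi: 80 + 107 = 187.
Recombination frequency = 187/1000 = 0.1870 ≈ 18.7%, i.e. 18.7 centimorgans.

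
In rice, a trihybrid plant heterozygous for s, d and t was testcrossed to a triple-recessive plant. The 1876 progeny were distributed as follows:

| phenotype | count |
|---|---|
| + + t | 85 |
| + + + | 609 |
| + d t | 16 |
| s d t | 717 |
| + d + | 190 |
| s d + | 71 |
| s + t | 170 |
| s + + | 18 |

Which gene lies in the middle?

The two most frequent reciprocal classes, + + + and s d t, are the parental types, so the F1 was + + + / s d t.
The two rarest classes, s + + and + d t, are the double crossovers. Comparing them with the parentals, only the s allele has switched, so s is the middle locus and the order is t – s – d.

s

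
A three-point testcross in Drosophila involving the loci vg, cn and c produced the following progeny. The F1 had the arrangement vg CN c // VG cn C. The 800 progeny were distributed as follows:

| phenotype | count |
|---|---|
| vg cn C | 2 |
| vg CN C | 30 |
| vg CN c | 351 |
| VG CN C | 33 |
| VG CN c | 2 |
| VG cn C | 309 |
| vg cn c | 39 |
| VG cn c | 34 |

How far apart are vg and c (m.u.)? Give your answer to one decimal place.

The two rarest classes, VG CN c and vg cn C, are the double crossovers. Comparing them with the parentals, only the vg allele has switched, so vg is the middle locus and the order is c – vg – cn.
Crossovers in the c–vg interval produce the single-crossover classes vg CN C and VG cn c (30 + 34 = 64) plus the double crossovers (4).
RF(c–vg) = (64 + 4) / 800 = 68/800 = 0.0850 → 8.5 m.u.

8.5 m.u.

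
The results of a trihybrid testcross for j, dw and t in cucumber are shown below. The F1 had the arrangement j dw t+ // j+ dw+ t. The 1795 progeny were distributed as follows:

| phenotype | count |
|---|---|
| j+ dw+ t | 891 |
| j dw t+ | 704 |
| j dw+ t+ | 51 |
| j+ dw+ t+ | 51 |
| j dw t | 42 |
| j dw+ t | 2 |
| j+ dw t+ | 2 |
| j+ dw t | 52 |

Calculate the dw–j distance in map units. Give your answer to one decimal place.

The two rarest classes, j+ dw t+ and j dw+ t, are the double crossovers. Comparing them with the parentals, only the j allele has switched, so j is the middle locus and the order is t – j – dw.
Crossovers in the j–dw interval produce the single-crossover classes j dw+ t+ and j+ dw t (51 + 52 = 103) plus the double crossovers (4).
RF(j–dw) = (103 + 4) / 1795 = 107/1795 = 0.0596 → 6.0 map units.

6.0 map units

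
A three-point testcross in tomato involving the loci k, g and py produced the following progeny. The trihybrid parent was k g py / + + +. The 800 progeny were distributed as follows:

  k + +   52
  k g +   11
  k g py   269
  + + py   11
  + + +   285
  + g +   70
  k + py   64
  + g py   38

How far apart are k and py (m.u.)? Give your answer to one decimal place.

The two rarest classes, k g + and + + py, are the double crossovers. Comparing them with the parentals, only the py allele has switched, so py is the middle locus and the order is k – py – g.
Crossovers in the k–py interval produce the single-crossover classes + g py and k + + (38 + 52 = 90) plus the double crossovers (22).
RF(k–py) = (90 + 22) / 800 = 112/800 = 0.1400 → 14.0 m.u.

14.0 m.u.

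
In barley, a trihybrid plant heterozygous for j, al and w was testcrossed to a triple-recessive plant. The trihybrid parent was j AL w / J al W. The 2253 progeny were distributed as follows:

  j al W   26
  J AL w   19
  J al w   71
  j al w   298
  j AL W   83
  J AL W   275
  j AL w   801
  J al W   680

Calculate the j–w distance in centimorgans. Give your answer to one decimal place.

8.8 centimorgans

The two rarest classes, J AL w and j al W, are the double crossovers. Comparing them with the parentals, only the j allele has switched, so j is the middle locus and the order is w – j – al.
Crossovers in the w–j interval produce the single-crossover classes j AL W and J al w (83 + 71 = 154) plus the double crossovers (45).
RF(w–j) = (154 + 45) / 2253 = 199/2253 = 0.0883 → 8.8 centimorgans.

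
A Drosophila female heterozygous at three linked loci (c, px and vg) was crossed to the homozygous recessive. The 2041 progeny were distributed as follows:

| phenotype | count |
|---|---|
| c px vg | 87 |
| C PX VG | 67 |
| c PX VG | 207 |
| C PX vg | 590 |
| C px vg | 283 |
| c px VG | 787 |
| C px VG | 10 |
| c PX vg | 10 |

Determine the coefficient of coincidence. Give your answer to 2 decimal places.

The two most frequent reciprocal classes, c px VG and C PX vg, are the parental types, so the F1 was c px VG / C PX vg.
The two rarest classes, C px VG and c PX vg, are the double crossovers. Comparing them with the parentals, only the c allele has switched, so c is the middle locus and the order is vg – c – px.
vg–c: (154 + 20)/2041 = 0.0853; c–px: (490 + 20)/2041 = 0.2499.
Expected DCO frequency = 0.0853 × 0.2499 ≈ 0.02132; observed = 20/2041 ≈ 0.00980.
Coefficient of coincidence = 0.00980/0.02132 ≈ 0.46.

0.46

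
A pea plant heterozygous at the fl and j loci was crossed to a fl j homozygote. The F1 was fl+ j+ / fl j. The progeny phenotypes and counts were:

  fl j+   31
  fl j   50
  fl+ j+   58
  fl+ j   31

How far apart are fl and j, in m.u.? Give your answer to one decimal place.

36.5 m.u.

The recombinant classes are fl+ j and fl j+: 31 + 31 = 62.
Recombination frequency = 62/170 = 0.3647 ≈ 36.5%, i.e. 36.5 m.u.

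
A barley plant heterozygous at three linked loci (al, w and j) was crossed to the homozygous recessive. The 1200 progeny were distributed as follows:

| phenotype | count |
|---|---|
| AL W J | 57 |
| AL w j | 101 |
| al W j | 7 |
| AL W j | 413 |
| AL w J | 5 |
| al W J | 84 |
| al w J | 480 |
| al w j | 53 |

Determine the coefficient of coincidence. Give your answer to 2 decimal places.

The two most frequent reciprocal classes, al w J and AL W j, are the parental types, so the F1 was al w J / AL W j.
The two rarest classes, AL w J and al W j, are the double crossovers. Comparing them with the parentals, only the al allele has switched, so al is the middle locus and the order is j – al – w.
j–al: (110 + 12)/1200 = 0.1017; al–w: (185 + 12)/1200 = 0.1642.
Expected DCO frequency = 0.1017 × 0.1642 ≈ 0.01670; observed = 12/1200 ≈ 0.01000.
Coefficient of coincidence = 0.01000/0.01670 ≈ 0.60.

0.60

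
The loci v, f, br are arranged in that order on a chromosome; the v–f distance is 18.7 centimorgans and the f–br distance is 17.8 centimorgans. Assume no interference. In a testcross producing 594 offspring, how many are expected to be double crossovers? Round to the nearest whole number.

Map distances give recombination frequencies of 0.187 and 0.178 for the two intervals.
With no interference, expected double-crossover frequency = 0.187 × 0.178 = 0.03329.
Expected number = 0.03329 × 594 = 19.77 ≈ 20.

20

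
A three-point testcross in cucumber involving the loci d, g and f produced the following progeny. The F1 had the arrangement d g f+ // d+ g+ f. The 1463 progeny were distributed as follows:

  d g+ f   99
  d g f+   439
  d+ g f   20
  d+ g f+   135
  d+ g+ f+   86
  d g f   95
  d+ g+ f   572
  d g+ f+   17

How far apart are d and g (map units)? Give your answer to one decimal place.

18.5 map units

The two rarest classes, d g+ f+ and d+ g f, are the double crossovers. Comparing them with the parentals, only the g allele has switched, so g is the middle locus and the order is f – g – d.
Crossovers in the g–d interval produce the single-crossover classes d+ g f+ and d g+ f (135 + 99 = 234) plus the double crossovers (37).
RF(g–d) = (234 + 37) / 1463 = 271/1463 = 0.1852 → 18.5 map units.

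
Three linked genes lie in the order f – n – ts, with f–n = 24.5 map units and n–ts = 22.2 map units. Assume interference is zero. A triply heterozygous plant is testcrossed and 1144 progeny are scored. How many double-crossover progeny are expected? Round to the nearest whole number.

Map distances give recombination frequencies of 0.245 and 0.222 for the two intervals.
With no interference, expected double-crossover frequency = 0.245 × 0.222 = 0.05439.
Expected number = 0.05439 × 1144 = 62.22 ≈ 62.

62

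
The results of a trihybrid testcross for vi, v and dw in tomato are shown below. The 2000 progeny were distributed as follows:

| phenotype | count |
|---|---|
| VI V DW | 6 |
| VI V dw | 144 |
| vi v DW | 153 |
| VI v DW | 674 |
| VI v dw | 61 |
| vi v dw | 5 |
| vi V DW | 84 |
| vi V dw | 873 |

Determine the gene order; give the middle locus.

v

The two most frequent reciprocal classes, vi V dw and VI v DW, are the parental types, so the F1 was vi V dw / VI v DW.
The two rarest classes, vi v dw and VI V DW, are the double crossovers. Comparing them with the parentals, only the v allele has switched, so v is the middle locus and the order is vi – v – dw.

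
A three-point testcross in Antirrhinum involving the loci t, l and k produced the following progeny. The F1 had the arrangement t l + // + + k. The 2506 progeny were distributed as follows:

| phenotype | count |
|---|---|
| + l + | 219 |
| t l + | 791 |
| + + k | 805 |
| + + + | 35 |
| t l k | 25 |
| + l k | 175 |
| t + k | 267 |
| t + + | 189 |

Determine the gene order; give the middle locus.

The two rarest classes, t l k and + + +, are the double crossovers. Comparing them with the parentals, only the k allele has switched, so k is the middle locus and the order is t – k – l.

k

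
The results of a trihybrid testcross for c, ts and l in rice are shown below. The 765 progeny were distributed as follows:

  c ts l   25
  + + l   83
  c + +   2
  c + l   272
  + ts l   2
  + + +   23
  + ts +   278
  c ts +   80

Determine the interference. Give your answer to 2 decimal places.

The two most frequent reciprocal classes, + ts + and c + l, are the parental types, so the F1 was + ts + / c + l.
The two rarest classes, + ts l and c + +, are the double crossovers. Comparing them with the parentals, only the l allele has switched, so l is the middle locus and the order is ts – l – c.
ts–l: (48 + 4)/765 = 0.0680; l–c: (163 + 4)/765 = 0.2183.
Expected DCO frequency = 0.0680 × 0.2183 ≈ 0.01484; observed = 4/765 ≈ 0.00523.
Coefficient of coincidence = 0.00523/0.01484 ≈ 0.35; interference = 1 − 0.35 = 0.65.

0.65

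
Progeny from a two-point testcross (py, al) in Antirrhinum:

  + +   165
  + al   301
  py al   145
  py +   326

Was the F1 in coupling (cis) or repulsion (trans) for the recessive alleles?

The two most frequent classes are + al (301) and py + (326); these are the parental (non-recombinant) types.
So the F1 carried + al on one chromosome and py + on the other — the recessive alleles are on opposite chromosomes (trans / repulsion).

trans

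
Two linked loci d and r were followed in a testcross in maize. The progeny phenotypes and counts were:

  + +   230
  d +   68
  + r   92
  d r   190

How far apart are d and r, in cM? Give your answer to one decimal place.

27.6 cM

The two most frequent classes, + + (230) and d r (190), are the parental types, so the F1 was + + / d r.
The recombinant classes are + r and d +: 92 + 68 = 160.
Recombination frequency = 160/580 = 0.2759 ≈ 27.6%, i.e. 27.6 cM.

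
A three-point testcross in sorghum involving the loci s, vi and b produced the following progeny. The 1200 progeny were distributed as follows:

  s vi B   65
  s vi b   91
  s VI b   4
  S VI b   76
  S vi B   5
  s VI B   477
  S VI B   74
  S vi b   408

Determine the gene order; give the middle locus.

The two most frequent reciprocal classes, S vi b and s VI B, are the parental types, so the F1 was S vi b / s VI B.
The two rarest classes, S vi B and s VI b, are the double crossovers. Comparing them with the parentals, only the b allele has switched, so b is the middle locus and the order is vi – b – s.

b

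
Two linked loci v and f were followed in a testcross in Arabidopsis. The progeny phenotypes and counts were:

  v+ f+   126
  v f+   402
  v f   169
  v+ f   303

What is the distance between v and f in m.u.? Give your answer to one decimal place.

29.5 m.u.

The two most frequent classes, v+ f (303) and v f+ (402), are the parental types, so the F1 was v+ f / v f+.
The recombinant classes are v+ f+ and v f: 126 + 169 = 295.
Recombination frequency = 295/1000 = 0.2950 ≈ 29.5%, i.e. 29.5 m.u.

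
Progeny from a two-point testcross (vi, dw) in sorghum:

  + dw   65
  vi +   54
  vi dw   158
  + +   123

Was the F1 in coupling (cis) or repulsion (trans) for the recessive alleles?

The two most frequent classes are + + (123) and vi dw (158); these are the parental (non-recombinant) types.
So the F1 carried + + on one chromosome and vi dw on the other — the recessive alleles are on the same chromosome (cis / coupling).

cis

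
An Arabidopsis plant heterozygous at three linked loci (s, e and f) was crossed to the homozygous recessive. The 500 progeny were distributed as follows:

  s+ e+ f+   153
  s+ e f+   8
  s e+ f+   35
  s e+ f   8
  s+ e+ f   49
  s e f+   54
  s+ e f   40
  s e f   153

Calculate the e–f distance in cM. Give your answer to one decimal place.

The two most frequent reciprocal classes, s+ e+ f+ and s e f, are the parental types, so the F1 was s+ e+ f+ / s e f.
The two rarest classes, s+ e f+ and s e+ f, are the double crossovers. Comparing them with the parentals, only the e allele has switched, so e is the middle locus and the order is f – e – s.
Crossovers in the f–e interval produce the single-crossover classes s+ e+ f and s e f+ (49 + 54 = 103) plus the double crossovers (16).
RF(f–e) = (103 + 16) / 500 = 119/500 = 0.2380 → 23.8 cM.

23.8 cM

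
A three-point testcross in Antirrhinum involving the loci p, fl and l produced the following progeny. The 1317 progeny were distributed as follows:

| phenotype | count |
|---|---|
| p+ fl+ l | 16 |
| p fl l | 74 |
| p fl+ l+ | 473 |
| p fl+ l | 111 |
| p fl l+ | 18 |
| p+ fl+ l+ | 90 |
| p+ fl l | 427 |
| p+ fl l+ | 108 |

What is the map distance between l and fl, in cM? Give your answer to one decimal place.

19.2 cM

The two most frequent reciprocal classes, p fl+ l+ and p+ fl l, are the parental types, so the F1 was p fl+ l+ / p+ fl l.
The two rarest classes, p fl l+ and p+ fl+ l, are the double crossovers. Comparing them with the parentals, only the fl allele has switched, so fl is the middle locus and the order is p – fl – l.
Crossovers in the fl–l interval produce the single-crossover classes p fl+ l and p+ fl l+ (111 + 108 = 219) plus the double crossovers (34).
RF(fl–l) = (219 + 34) / 1317 = 253/1317 = 0.1921 → 19.2 cM.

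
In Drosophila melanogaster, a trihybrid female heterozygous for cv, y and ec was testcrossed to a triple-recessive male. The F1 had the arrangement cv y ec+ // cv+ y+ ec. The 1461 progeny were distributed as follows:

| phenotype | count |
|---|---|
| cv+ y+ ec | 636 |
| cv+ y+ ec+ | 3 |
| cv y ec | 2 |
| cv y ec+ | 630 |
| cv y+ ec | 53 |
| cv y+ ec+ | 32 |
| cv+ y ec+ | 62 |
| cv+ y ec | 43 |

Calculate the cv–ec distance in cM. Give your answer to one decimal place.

8.2 cM

The two rarest classes, cv y ec and cv+ y+ ec+, are the double crossovers. Comparing them with the parentals, only the ec allele has switched, so ec is the middle locus and the order is cv – ec – y.
Crossovers in the cv–ec interval produce the single-crossover classes cv+ y ec+ and cv y+ ec (62 + 53 = 115) plus the double crossovers (5).
RF(cv–ec) = (115 + 5) / 1461 = 120/1461 = 0.0821 → 8.2 cM.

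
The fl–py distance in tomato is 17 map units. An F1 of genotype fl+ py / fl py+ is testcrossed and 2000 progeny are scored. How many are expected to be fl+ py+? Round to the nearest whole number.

A map distance of 17 map units corresponds to a recombination frequency of 0.170.
The F1 is fl+ py / fl py+, so fl+ py+ is a recombinant gamete class with expected frequency r/2 = 0.170/2 = 0.0850.
Expected number = 0.0850 × 2000 = 170.00 ≈ 170.

170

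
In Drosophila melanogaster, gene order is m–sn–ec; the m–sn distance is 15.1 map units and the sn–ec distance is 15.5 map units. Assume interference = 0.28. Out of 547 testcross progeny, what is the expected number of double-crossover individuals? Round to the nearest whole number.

Map distances give recombination frequencies of 0.151 and 0.155 for the two intervals.
With interference 0.28 (so coincidence = 0.72), expected double-crossover frequency = 0.151 × 0.155 × 0.72 = 0.01685.
Expected number = 0.01685 × 547 = 9.22 ≈ 9.

9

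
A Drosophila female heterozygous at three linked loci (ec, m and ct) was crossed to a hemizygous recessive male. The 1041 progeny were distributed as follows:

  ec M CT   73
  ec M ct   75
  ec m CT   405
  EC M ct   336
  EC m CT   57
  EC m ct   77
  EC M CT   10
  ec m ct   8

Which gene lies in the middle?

The two most frequent reciprocal classes, EC M ct and ec m CT, are the parental types, so the F1 was EC M ct / ec m CT.
The two rarest classes, EC M CT and ec m ct, are the double crossovers. Comparing them with the parentals, only the ct allele has switched, so ct is the middle locus and the order is ec – ct – m.

ct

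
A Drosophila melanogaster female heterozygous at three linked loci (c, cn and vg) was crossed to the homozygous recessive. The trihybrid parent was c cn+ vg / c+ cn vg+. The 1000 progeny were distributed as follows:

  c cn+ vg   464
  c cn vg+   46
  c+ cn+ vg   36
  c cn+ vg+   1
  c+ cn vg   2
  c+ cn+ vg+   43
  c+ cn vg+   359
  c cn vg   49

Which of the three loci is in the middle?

vg

The two rarest classes, c cn+ vg+ and c+ cn vg, are the double crossovers. Comparing them with the parentals, only the vg allele has switched, so vg is the middle locus and the order is c – vg – cn.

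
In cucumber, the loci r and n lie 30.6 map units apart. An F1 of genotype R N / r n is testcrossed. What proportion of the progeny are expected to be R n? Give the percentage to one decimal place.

15.3%

A map distance of 30.6 map units corresponds to a recombination frequency of 0.306.
The F1 is R N / r n, so R n is a recombinant gamete class with expected frequency r/2 = 0.306/2 = 0.1530.
That is 0.1530 = 15.3% of the progeny.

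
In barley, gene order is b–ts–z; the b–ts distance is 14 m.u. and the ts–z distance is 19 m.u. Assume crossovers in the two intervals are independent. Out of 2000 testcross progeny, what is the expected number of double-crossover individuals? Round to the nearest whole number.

Map distances give recombination frequencies of 0.140 and 0.190 for the two intervals.
With no interference, expected double-crossover frequency = 0.140 × 0.190 = 0.02660.
Expected number = 0.02660 × 2000 = 53.20 ≈ 53.

53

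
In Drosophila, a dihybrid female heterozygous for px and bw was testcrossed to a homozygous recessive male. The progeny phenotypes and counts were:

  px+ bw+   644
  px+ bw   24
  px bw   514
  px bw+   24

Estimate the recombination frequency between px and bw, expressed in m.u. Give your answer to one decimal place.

4.0 m.u.

The two most frequent classes, px+ bw+ (644) and px bw (514), are the parental types, so the F1 was px+ bw+ / px bw.
The recombinant classes are px+ bw and px bw+: 24 + 24 = 48.
Recombination frequency = 48/1206 = 0.0398 ≈ 4.0%, i.e. 4.0 m.u.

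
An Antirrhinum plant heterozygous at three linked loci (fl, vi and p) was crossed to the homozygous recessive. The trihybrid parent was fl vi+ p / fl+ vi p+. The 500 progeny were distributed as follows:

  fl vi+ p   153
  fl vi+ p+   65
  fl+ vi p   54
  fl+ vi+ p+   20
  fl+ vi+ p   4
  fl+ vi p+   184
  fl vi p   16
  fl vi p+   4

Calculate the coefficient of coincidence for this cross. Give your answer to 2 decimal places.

The two rarest classes, fl+ vi+ p and fl vi p+, are the double crossovers. Comparing them with the parentals, only the fl allele has switched, so fl is the middle locus and the order is p – fl – vi.
p–fl: (119 + 8)/500 = 0.2540; fl–vi: (36 + 8)/500 = 0.0880.
Expected DCO frequency = 0.2540 × 0.0880 ≈ 0.02235; observed = 8/500 ≈ 0.01600.
Coefficient of coincidence = 0.01600/0.02235 ≈ 0.72.

0.72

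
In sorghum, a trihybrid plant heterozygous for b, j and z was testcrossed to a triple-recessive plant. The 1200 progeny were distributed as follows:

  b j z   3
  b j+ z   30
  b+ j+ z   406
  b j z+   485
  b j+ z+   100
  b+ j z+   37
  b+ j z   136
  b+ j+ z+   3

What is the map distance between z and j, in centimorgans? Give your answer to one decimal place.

The two most frequent reciprocal classes, b+ j+ z and b j z+, are the parental types, so the F1 was b+ j+ z / b j z+.
The two rarest classes, b+ j+ z+ and b j z, are the double crossovers. Comparing them with the parentals, only the z allele has switched, so z is the middle locus and the order is b – z – j.
Crossovers in the z–j interval produce the single-crossover classes b+ j z and b j+ z+ (136 + 100 = 236) plus the double crossovers (6).
RF(z–j) = (236 + 6) / 1200 = 242/1200 = 0.2017 → 20.2 centimorgans.

20.2 centimorgans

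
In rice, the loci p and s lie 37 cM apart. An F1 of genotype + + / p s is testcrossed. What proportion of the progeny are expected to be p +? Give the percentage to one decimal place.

18.5%

A map distance of 37 cM corresponds to a recombination frequency of 0.370.
The F1 is + + / p s, so p + is a recombinant gamete class with expected frequency r/2 = 0.370/2 = 0.1850.
That is 0.1850 = 18.5% of the progeny.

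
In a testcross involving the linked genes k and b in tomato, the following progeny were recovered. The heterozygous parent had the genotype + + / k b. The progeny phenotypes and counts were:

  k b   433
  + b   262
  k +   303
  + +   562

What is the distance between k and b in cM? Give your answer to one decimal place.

The recombinant classes are + b and k +: 262 + 303 = 565.
Recombination frequency = 565/1560 = 0.3622 ≈ 36.2%, i.e. 36.2 cM.

36.2 cM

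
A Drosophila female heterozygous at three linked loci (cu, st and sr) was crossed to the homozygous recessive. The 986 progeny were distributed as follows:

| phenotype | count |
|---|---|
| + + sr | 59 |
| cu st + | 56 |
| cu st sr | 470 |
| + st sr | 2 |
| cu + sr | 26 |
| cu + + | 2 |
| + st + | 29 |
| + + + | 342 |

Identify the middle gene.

cu

The two most frequent reciprocal classes, cu st sr and + + +, are the parental types, so the F1 was cu st sr / + + +.
The two rarest classes, + st sr and cu + +, are the double crossovers. Comparing them with the parentals, only the cu allele has switched, so cu is the middle locus and the order is st – cu – sr.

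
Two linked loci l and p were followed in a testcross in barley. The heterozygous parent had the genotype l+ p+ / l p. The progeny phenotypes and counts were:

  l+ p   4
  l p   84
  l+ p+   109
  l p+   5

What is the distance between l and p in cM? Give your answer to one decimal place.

The recombinant classes are l+ p and l p+: 4 + 5 = 9.
Recombination frequency = 9/202 = 0.0446 ≈ 4.5%, i.e. 4.5 cM.

4.5 cM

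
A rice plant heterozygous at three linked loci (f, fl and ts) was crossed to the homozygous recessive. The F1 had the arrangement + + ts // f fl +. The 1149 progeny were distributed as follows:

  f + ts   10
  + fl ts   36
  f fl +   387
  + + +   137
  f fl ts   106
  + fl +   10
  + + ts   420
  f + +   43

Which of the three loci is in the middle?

The two rarest classes, f + ts and + fl +, are the double crossovers. Comparing them with the parentals, only the f allele has switched, so f is the middle locus and the order is fl – f – ts.

f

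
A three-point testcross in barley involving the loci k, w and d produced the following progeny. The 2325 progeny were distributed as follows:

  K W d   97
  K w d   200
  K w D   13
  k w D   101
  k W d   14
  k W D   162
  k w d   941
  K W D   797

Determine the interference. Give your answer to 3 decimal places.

0.283

The two most frequent reciprocal classes, k w d and K W D, are the parental types, so the F1 was k w d / K W D.
The two rarest classes, k W d and K w D, are the double crossovers. Comparing them with the parentals, only the w allele has switched, so w is the middle locus and the order is d – w – k.
d–w: (198 + 27)/2325 = 0.0968; w–k: (362 + 27)/2325 = 0.1673.
Expected DCO frequency = 0.0968 × 0.1673 ≈ 0.01619; observed = 27/2325 ≈ 0.01161.
Coefficient of coincidence = 0.01161/0.01619 ≈ 0.717; interference = 1 − 0.717 = 0.283.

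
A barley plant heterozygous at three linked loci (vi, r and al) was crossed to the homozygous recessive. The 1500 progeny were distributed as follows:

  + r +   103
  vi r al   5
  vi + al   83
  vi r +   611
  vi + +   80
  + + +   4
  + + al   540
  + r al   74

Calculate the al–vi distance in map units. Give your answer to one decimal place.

The two most frequent reciprocal classes, vi r + and + + al, are the parental types, so the F1 was vi r + / + + al.
The two rarest classes, vi r al and + + +, are the double crossovers. Comparing them with the parentals, only the al allele has switched, so al is the middle locus and the order is vi – al – r.
Crossovers in the vi–al interval produce the single-crossover classes + r + and vi + al (103 + 83 = 186) plus the double crossovers (9).
RF(vi–al) = (186 + 9) / 1500 = 195/1500 = 0.1300 → 13.0 map units.

13.0 map units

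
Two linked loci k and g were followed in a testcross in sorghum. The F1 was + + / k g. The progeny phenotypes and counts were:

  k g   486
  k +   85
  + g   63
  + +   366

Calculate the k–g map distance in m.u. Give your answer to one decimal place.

The recombinant classes are + g and k +: 63 + 85 = 148.
Recombination frequency = 148/1000 = 0.1480 ≈ 14.8%, i.e. 14.8 m.u.

14.8 m.u.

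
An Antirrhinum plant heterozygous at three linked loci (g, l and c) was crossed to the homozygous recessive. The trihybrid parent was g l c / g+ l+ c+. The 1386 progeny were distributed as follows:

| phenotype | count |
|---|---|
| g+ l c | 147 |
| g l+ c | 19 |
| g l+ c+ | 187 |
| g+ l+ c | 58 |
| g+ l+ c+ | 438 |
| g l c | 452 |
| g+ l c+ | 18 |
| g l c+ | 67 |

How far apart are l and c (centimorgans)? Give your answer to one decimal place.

11.7 centimorgans

The two rarest classes, g l+ c and g+ l c+, are the double crossovers. Comparing them with the parentals, only the l allele has switched, so l is the middle locus and the order is c – l – g.
Crossovers in the c–l interval produce the single-crossover classes g l c+ and g+ l+ c (67 + 58 = 125) plus the double crossovers (37).
RF(c–l) = (125 + 37) / 1386 = 162/1386 = 0.1169 → 11.7 centimorgans.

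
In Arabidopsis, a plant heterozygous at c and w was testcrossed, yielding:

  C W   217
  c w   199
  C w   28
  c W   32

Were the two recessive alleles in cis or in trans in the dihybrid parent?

cis

The two most frequent classes are C W (217) and c w (199); these are the parental (non-recombinant) types.
So the F1 carried C W on one chromosome and c w on the other — the recessive alleles are on the same chromosome (cis / coupling).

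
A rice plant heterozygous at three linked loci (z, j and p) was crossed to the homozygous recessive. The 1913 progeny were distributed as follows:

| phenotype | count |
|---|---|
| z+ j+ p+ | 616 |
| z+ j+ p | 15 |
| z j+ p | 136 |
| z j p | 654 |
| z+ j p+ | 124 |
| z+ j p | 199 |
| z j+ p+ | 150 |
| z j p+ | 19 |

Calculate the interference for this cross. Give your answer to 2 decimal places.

The two most frequent reciprocal classes, z+ j+ p+ and z j p, are the parental types, so the F1 was z+ j+ p+ / z j p.
The two rarest classes, z+ j+ p and z j p+, are the double crossovers. Comparing them with the parentals, only the p allele has switched, so p is the middle locus and the order is j – p – z.
j–p: (260 + 34)/1913 = 0.1537; p–z: (349 + 34)/1913 = 0.2002.
Expected DCO frequency = 0.1537 × 0.2002 ≈ 0.03077; observed = 34/1913 ≈ 0.01777.
Coefficient of coincidence = 0.01777/0.03077 ≈ 0.58; interference = 1 − 0.58 = 0.42.

0.42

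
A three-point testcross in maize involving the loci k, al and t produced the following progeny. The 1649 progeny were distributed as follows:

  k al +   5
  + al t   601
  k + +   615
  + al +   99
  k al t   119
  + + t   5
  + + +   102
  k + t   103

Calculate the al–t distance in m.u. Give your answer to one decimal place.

12.9 m.u.

The two most frequent reciprocal classes, + al t and k + +, are the parental types, so the F1 was + al t / k + +.
The two rarest classes, + + t and k al +, are the double crossovers. Comparing them with the parentals, only the al allele has switched, so al is the middle locus and the order is t – al – k.
Crossovers in the t–al interval produce the single-crossover classes + al + and k + t (99 + 103 = 202) plus the double crossovers (10).
RF(t–al) = (202 + 10) / 1649 = 212/1649 = 0.1286 → 12.9 m.u.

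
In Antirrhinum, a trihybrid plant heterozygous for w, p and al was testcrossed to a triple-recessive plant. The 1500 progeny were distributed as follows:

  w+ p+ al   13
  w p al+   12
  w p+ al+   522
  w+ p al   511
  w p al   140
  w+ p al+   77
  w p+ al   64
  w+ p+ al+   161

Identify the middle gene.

p

The two most frequent reciprocal classes, w+ p al and w p+ al+, are the parental types, so the F1 was w+ p al / w p+ al+.
The two rarest classes, w+ p+ al and w p al+, are the double crossovers. Comparing them with the parentals, only the p allele has switched, so p is the middle locus and the order is al – p – w.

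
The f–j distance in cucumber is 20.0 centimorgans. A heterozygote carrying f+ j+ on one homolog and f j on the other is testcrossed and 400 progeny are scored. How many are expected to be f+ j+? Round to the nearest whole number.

160

A map distance of 20.0 centimorgans corresponds to a recombination frequency of 0.200.
The F1 is f+ j+ / f j, so f+ j+ is a parental gamete class with expected frequency (1 − r)/2 = 0.800/2 = 0.4000.
Expected number = 0.4000 × 400 = 160.00 ≈ 160.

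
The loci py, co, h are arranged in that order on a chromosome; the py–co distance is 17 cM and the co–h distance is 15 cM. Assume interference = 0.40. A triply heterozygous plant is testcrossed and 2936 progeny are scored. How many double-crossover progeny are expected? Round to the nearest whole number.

45

Map distances give recombination frequencies of 0.170 and 0.150 for the two intervals.
With interference 0.40 (so coincidence = 0.60), expected double-crossover frequency = 0.170 × 0.150 × 0.60 = 0.01530.
Expected number = 0.01530 × 2936 = 44.92 ≈ 45.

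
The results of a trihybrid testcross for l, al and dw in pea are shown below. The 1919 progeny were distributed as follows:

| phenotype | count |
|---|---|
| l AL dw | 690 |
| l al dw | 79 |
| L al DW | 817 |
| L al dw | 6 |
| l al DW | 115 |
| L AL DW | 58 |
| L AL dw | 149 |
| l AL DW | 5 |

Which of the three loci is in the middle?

dw

The two most frequent reciprocal classes, L al DW and l AL dw, are the parental types, so the F1 was L al DW / l AL dw.
The two rarest classes, L al dw and l AL DW, are the double crossovers. Comparing them with the parentals, only the dw allele has switched, so dw is the middle locus and the order is l – dw – al.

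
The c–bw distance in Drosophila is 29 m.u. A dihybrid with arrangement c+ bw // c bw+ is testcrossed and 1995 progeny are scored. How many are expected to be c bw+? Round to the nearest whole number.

A map distance of 29 m.u. corresponds to a recombination frequency of 0.290.
The F1 is c+ bw / c bw+, so c bw+ is a parental gamete class with expected frequency (1 − r)/2 = 0.710/2 = 0.3550.
Expected number = 0.3550 × 1995 = 708.22 ≈ 708.

708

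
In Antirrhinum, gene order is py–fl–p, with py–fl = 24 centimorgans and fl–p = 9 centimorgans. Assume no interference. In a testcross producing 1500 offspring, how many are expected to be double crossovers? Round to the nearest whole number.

Map distances give recombination frequencies of 0.240 and 0.090 for the two intervals.
With no interference, expected double-crossover frequency = 0.240 × 0.090 = 0.02160.
Expected number = 0.02160 × 1500 = 32.40 ≈ 32.

32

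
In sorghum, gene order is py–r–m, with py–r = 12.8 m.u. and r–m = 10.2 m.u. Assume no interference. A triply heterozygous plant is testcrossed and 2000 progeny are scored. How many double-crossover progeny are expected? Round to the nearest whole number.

Map distances give recombination frequencies of 0.128 and 0.102 for the two intervals.
With no interference, expected double-crossover frequency = 0.128 × 0.102 = 0.01306.
Expected number = 0.01306 × 2000 = 26.11 ≈ 26.

26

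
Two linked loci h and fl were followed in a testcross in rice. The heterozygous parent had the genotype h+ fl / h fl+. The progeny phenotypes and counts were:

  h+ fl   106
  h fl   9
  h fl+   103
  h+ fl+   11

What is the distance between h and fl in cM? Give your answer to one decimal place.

The recombinant classes are h+ fl+ and h fl: 11 + 9 = 20.
Recombination frequency = 20/229 = 0.0873 ≈ 8.7%, i.e. 8.7 cM.

8.7 cM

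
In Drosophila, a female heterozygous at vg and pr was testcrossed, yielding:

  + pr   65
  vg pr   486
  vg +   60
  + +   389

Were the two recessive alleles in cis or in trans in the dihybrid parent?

cis

The two most frequent classes are + + (389) and vg pr (486); these are the parental (non-recombinant) types.
So the F1 carried + + on one chromosome and vg pr on the other — the recessive alleles are on the same chromosome (cis / coupling).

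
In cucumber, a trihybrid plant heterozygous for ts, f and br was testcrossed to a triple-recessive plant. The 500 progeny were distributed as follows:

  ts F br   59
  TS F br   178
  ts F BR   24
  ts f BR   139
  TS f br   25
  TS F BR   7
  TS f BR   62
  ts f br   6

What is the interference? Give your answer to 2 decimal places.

0.22

The two most frequent reciprocal classes, ts f BR and TS F br, are the parental types, so the F1 was ts f BR / TS F br.
The two rarest classes, ts f br and TS F BR, are the double crossovers. Comparing them with the parentals, only the br allele has switched, so br is the middle locus and the order is ts – br – f.
ts–br: (121 + 13)/500 = 0.2680; br–f: (49 + 13)/500 = 0.1240.
Expected DCO frequency = 0.2680 × 0.1240 ≈ 0.03323; observed = 13/500 ≈ 0.02600.
Coefficient of coincidence = 0.02600/0.03323 ≈ 0.78; interference = 1 − 0.78 = 0.22.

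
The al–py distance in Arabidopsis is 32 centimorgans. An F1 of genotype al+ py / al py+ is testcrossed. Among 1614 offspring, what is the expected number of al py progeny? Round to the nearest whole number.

258

A map distance of 32 centimorgans corresponds to a recombination frequency of 0.320.
The F1 is al+ py / al py+, so al py is a recombinant gamete class with expected frequency r/2 = 0.320/2 = 0.1600.
Expected number = 0.1600 × 1614 = 258.24 ≈ 258.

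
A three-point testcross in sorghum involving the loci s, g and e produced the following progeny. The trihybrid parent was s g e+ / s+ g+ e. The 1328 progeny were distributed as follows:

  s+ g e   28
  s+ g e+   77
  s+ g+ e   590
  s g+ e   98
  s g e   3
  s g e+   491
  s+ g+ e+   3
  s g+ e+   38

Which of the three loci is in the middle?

The two rarest classes, s g e and s+ g+ e+, are the double crossovers. Comparing them with the parentals, only the e allele has switched, so e is the middle locus and the order is g – e – s.

e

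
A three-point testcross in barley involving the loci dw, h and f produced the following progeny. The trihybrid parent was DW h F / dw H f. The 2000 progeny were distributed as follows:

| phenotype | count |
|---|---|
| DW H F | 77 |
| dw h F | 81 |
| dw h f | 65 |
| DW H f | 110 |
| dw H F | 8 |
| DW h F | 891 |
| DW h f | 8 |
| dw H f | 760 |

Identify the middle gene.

f

The two rarest classes, DW h f and dw H F, are the double crossovers. Comparing them with the parentals, only the f allele has switched, so f is the middle locus and the order is dw – f – h.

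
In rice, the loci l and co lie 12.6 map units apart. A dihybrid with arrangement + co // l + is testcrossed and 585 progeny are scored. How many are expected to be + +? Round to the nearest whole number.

37

A map distance of 12.6 map units corresponds to a recombination frequency of 0.126.
The F1 is + co / l +, so + + is a recombinant gamete class with expected frequency r/2 = 0.126/2 = 0.0630.
Expected number = 0.0630 × 585 = 36.85 ≈ 37.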